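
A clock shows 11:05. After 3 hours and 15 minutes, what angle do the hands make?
First find the time 3 hours and 15 minutes after 11:05.
Total minutes: 11 x 60 + 5 + 3 x 60 + 15 = 860.
860 mod 720 = 140 minutes = 2:20.
Now compute the angle at 2:20:
Hour hand: 2 x 30 + 20 x 0.5 = 70 degrees
Minute hand: 20 x 6 = 120 degrees
Difference: |70 - 120| = 50 degrees
The angle is 50 degrees

Final answer: 50 degrees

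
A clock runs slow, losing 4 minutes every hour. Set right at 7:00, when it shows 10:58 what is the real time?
For every 60 true minutes, the faulty clock advances 56 minutes, so 1 faulty-clock minute corresponds to 60/56 true minutes.
From 7:00 to 10:58 on the faulty dial is 238 minutes.
True elapsed: 238 x 60/56 = 255 minutes = 4 hours and 15 minutes.
True time: 7:00 + 4 hours and 15 minutes = 11:15.

Final answer: 11:15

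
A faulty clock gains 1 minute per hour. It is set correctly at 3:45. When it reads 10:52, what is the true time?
For every 60 true minutes, the faulty clock advances 61 minutes, so 1 faulty-clock minute corresponds to 60/61 true minutes.
From 3:45 to 10:52 on the faulty dial is 427 minutes.
True elapsed: 427 x 60/61 = 420 minutes = 7 hours.
True time: 3:45 + 7 hours = 10:45.

Final answer: 10:45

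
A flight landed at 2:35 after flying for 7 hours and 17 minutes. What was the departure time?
Starting time: 2:35 = 155 total minutes past 12:00
Subtracting: 7 hours and 17 minutes = 437 minutes
155 - 437 = -282 (negative, add 12 hours = 720) = 438 minutes
= 7 hours and 18 minutes past 12:00 = 7:18

Final answer: 7:18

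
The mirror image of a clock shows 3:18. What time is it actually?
Reflection across the vertical (12-6) axis maps a hand at angle A degrees to (360 - A) degrees, which sends a reading of T minutes past 12:00 to (720 - T) minutes past 12:00.
Mirror reads 3:18 = 198 minutes past 12:00.
Actual time: (720 - 198) mod 720 = 522 minutes = 8:42.

Final answer: 8:42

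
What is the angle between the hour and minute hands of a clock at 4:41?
Hour hand position: 4 x 30 + 41 x 0.5 = 140.5 degrees
Minute hand position: 41 x 6 = 246 degrees
Difference: |140.5 - 246| = 105.5 degrees
The angle between the hands is 105.5 degrees

Final answer: 105.5 degrees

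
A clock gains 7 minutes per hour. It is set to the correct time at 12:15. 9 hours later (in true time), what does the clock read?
For every 60 true minutes, the faulty clock advances 60 + 7 = 67 minutes.
True elapsed: 9 hours = 540 minutes.
Faulty clock advances: 540 x 67/60 = 603 minutes (drift: 63 minutes ahead).
Shown time: 12:15 + 603 minutes = 10:18.

Final answer: 10:18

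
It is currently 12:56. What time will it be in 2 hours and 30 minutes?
Starting time: 12:56
Adding 30 minutes to 56 minutes: 56 + 30 = 86 minutes = 1 hour and 26 minutes
Adding 2 hours: 12 + 2 + 1 (carry) = 15 - 12 = 3
Final time: 3:26

Final answer: 3:26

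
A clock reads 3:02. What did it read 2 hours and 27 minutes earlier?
Starting time: 3:02 = 182 total minutes past 12:00
Subtracting: 2 hours and 27 minutes = 147 minutes
182 - 147 = 35 minutes
= 35 minutes past 12:00 = 12:35

Final answer: 12:35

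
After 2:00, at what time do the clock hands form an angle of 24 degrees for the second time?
At t minutes past 2:00, the hour hand is at 30 x 2 + 0.5t degrees and the minute hand is at 6t degrees.
The smaller angle between them is 24 degrees when |30H - 5.5t| = 24 or |30H - 5.5t| = 336.
With H = 2, solve 30 x 2 - 5.5t = +/- target for each target:
  t = (30 x 2 - 24) / 5.5 = 6.55
  t = (30 x 2 + 24) / 5.5 = 15.27
  t = (30 x 2 - 336) / 5.5 = -50.18 (outside (0, 60))
  t = (30 x 2 + 336) / 5.5 = 72 (outside (0, 60))
Valid solutions in (0, 60): {6.55, 15.27} minutes.
The second occurrence is t = 15.27 minutes.
The hands form a 24-degree angle at 15.27 minutes past 2:00.

Final answer: 15.27 minutes past 2:00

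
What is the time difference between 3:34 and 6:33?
From 3:34 to 6:33:
(6 x 60 + 33) - (3 x 60 + 34) = 393 - 214 = 179 minutes
= 2 hours and 59 minutes

Final answer: 2 hours and 59 minutes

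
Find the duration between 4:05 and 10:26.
From 4:05 to 10:26:
(10 x 60 + 26) - (4 x 60 + 5) = 626 - 245 = 381 minutes
= 6 hours and 21 minutes

Final answer: 6 hours and 21 minutes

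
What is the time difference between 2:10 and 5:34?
From 2:10 to 5:34:
(5 x 60 + 34) - (2 x 60 + 10) = 334 - 130 = 204 minutes
= 3 hours and 24 minutes

Final answer: 3 hours and 24 minutes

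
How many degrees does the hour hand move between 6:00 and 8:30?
The hour hand moves 0.5 degrees per minute.
Time elapsed: 8:30 - 6:00 = 150 minutes
Angular displacement: 150 x 0.5 = 75 degrees

Final answer: 75 degrees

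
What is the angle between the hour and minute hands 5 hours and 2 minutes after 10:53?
First find the time 5 hours and 2 minutes after 10:53.
Total minutes: 10 x 60 + 53 + 5 x 60 + 2 = 955.
955 mod 720 = 235 minutes = 3:55.
Now compute the angle at 3:55:
Hour hand: 3 x 30 + 55 x 0.5 = 117.5 degrees
Minute hand: 55 x 6 = 330 degrees
Difference: |117.5 - 330| = 212.5 degrees
Smaller angle: 360 - 212.5 = 147.5 degrees

Final answer: 147.5 degrees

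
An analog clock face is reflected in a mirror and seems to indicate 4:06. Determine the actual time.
Reflection across the vertical (12-6) axis maps a hand at angle A degrees to (360 - A) degrees, which sends a reading of T minutes past 12:00 to (720 - T) minutes past 12:00.
Mirror reads 4:06 = 246 minutes past 12:00.
Actual time: (720 - 246) mod 720 = 474 minutes = 7:54.

Final answer: 7:54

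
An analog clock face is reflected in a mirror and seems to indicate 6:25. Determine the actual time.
Reflection across the vertical (12-6) axis maps a hand at angle A degrees to (360 - A) degrees, which sends a reading of T minutes past 12:00 to (720 - T) minutes past 12:00.
Mirror reads 6:25 = 385 minutes past 12:00.
Actual time: (720 - 385) mod 720 = 335 minutes = 5:35.

Final answer: 5:35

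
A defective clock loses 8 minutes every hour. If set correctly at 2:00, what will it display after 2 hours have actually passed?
For every 60 true minutes, the faulty clock advances 60 - 8 = 52 minutes.
True elapsed: 2 hours = 120 minutes.
Faulty clock advances: 120 x 52/60 = 104 minutes (drift: 16 minutes behind).
Shown time: 2:00 + 104 minutes = 3:44.

Final answer: 3:44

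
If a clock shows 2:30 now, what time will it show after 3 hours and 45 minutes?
Starting time: 2:30
Adding 45 minutes to 30 minutes: 30 + 45 = 75 minutes = 1 hour and 15 minutes
Adding 3 hours: 2 + 3 + 1 (carry) = 6
Final time: 6:15

Final answer: 6:15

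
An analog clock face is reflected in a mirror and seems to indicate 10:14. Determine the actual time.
Reflection across the vertical (12-6) axis maps a hand at angle A degrees to (360 - A) degrees, which sends a reading of T minutes past 12:00 to (720 - T) minutes past 12:00.
Mirror reads 10:14 = 614 minutes past 12:00.
Actual time: (720 - 614) mod 720 = 106 minutes = 1:46.

Final answer: 1:46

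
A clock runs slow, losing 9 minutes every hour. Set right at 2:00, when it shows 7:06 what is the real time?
For every 60 true minutes, the faulty clock advances 51 minutes, so 1 faulty-clock minute corresponds to 60/51 true minutes.
From 2:00 to 7:06 on the faulty dial is 306 minutes.
True elapsed: 306 x 60/51 = 360 minutes = 6 hours.
True time: 2:00 + 6 hours = 8:00.

Final answer: 8:00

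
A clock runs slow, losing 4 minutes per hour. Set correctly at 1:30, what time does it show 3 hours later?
For every 60 true minutes, the faulty clock advances 60 - 4 = 56 minutes.
True elapsed: 3 hours = 180 minutes.
Faulty clock advances: 180 x 56/60 = 168 minutes (drift: 12 minutes behind).
Shown time: 1:30 + 168 minutes = 4:18.

Final answer: 4:18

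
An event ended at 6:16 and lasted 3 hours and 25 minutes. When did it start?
Starting time: 6:16 = 376 total minutes past 12:00
Subtracting: 3 hours and 25 minutes = 205 minutes
376 - 205 = 171 minutes
= 2 hours and 51 minutes past 12:00 = 2:51

Final answer: 2:51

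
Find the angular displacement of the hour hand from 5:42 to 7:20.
The hour hand moves 0.5 degrees per minute.
Time elapsed: 7:20 - 5:42 = 98 minutes
Angular displacement: 98 x 0.5 = 49 degrees

Final answer: 49 degrees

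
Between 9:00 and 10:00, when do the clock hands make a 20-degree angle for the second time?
At t minutes past 9:00, the hour hand is at 30 x 9 + 0.5t degrees and the minute hand is at 6t degrees.
The smaller angle between them is 20 degrees when |30H - 5.5t| = 20 or |30H - 5.5t| = 340.
With H = 9, solve 30 x 9 - 5.5t = +/- target for each target:
  t = (30 x 9 - 20) / 5.5 = 45.45
  t = (30 x 9 + 20) / 5.5 = 52.73
  t = (30 x 9 - 340) / 5.5 = -12.73 (outside (0, 60))
  t = (30 x 9 + 340) / 5.5 = 110.91 (outside (0, 60))
Valid solutions in (0, 60): {45.45, 52.73} minutes.
The second occurrence is t = 52.73 minutes.
The hands form a 20-degree angle at 52.73 minutes past 9:00.

Final answer: 52.73 minutes past 9:00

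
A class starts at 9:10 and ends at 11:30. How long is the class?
From 9:10 to 11:30:
(11 x 60 + 30) - (9 x 60 + 10) = 690 - 550 = 140 minutes
= 2 hours and 20 minutes

Final answer: 2 hours and 20 minutes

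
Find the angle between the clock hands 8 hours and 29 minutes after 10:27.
First find the time 8 hours and 29 minutes after 10:27.
Total minutes: 10 x 60 + 27 + 8 x 60 + 29 = 1136.
1136 mod 720 = 416 minutes = 6:56.
Now compute the angle at 6:56:
Hour hand: 6 x 30 + 56 x 0.5 = 208 degrees
Minute hand: 56 x 6 = 336 degrees
Difference: |208 - 336| = 128 degrees
The angle is 128 degrees

Final answer: 128 degrees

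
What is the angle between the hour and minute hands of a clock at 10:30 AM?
Hour hand position: 10 x 30 + 30 x 0.5 = 315 degrees
Minute hand position: 30 x 6 = 180 degrees
Difference: |315 - 180| = 135 degrees
The angle between the hands is 135 degrees

Final answer: 135 degrees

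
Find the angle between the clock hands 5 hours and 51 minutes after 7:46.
First find the time 5 hours and 51 minutes after 7:46.
Total minutes: 7 x 60 + 46 + 5 x 60 + 51 = 817.
817 mod 720 = 97 minutes = 1:37.
Now compute the angle at 1:37:
Hour hand: 1 x 30 + 37 x 0.5 = 48.5 degrees
Minute hand: 37 x 6 = 222 degrees
Difference: |48.5 - 222| = 173.5 degrees
The angle is 173.5 degrees

Final answer: 173.5 degrees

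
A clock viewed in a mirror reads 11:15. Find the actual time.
Reflection across the vertical (12-6) axis maps a hand at angle A degrees to (360 - A) degrees, which sends a reading of T minutes past 12:00 to (720 - T) minutes past 12:00.
Mirror reads 11:15 = 675 minutes past 12:00.
Actual time: (720 - 675) mod 720 = 45 minutes = 12:45.

Final answer: 12:45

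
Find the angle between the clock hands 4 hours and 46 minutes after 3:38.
First find the time 4 hours and 46 minutes after 3:38.
Total minutes: 3 x 60 + 38 + 4 x 60 + 46 = 504.
504 mod 720 = 504 minutes = 8:24.
Now compute the angle at 8:24:
Hour hand: 8 x 30 + 24 x 0.5 = 252 degrees
Minute hand: 24 x 6 = 144 degrees
Difference: |252 - 144| = 108 degrees
The angle is 108 degrees

Final answer: 108 degrees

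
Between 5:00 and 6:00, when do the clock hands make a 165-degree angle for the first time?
At t minutes past 5:00, the hour hand is at 30 x 5 + 0.5t degrees and the minute hand is at 6t degrees.
The smaller angle between them is 165 degrees when |30H - 5.5t| = 165 or |30H - 5.5t| = 195.
With H = 5, solve 30 x 5 - 5.5t = +/- target for each target:
  t = (30 x 5 - 165) / 5.5 = -2.73 (outside (0, 60))
  t = (30 x 5 + 165) / 5.5 = 57.27
  t = (30 x 5 - 195) / 5.5 = -8.18 (outside (0, 60))
  t = (30 x 5 + 195) / 5.5 = 62.73 (outside (0, 60))
Valid solutions in (0, 60): {57.27} minutes.
The first occurrence is t = 57.27 minutes.
The hands form a 165-degree angle at 57.27 minutes past 5:00.

Final answer: 57.27 minutes past 5:00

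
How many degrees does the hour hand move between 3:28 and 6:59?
The hour hand moves 0.5 degrees per minute.
Time elapsed: 6:59 - 3:28 = 211 minutes
Angular displacement: 211 x 0.5 = 105.5 degrees

Final answer: 105.5 degrees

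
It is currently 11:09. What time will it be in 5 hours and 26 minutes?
Starting time: 11:09
Adding 26 minutes to 9 minutes: 9 + 26 = 35 minutes
Adding 5 hours: 11 + 5 = 16 - 12 = 4
Final time: 4:35

Final answer: 4:35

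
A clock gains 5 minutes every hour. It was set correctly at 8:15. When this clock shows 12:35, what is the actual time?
For every 60 true minutes, the faulty clock advances 65 minutes, so 1 faulty-clock minute corresponds to 60/65 true minutes.
From 8:15 to 12:35 on the faulty dial is 260 minutes.
True elapsed: 260 x 60/65 = 240 minutes = 4 hours.
True time: 8:15 + 4 hours = 12:15.

Final answer: 12:15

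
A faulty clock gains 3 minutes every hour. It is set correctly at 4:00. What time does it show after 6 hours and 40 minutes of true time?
For every 60 true minutes, the faulty clock advances 60 + 3 = 63 minutes.
True elapsed: 6 hours and 40 minutes = 400 minutes.
Faulty clock advances: 400 x 63/60 = 420 minutes (drift: 20 minutes ahead).
Shown time: 4:00 + 420 minutes = 11:00.

Final answer: 11:00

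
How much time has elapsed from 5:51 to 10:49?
From 5:51 to 10:49:
(10 x 60 + 49) - (5 x 60 + 51) = 649 - 351 = 298 minutes
= 4 hours and 58 minutes

Final answer: 4 hours and 58 minutes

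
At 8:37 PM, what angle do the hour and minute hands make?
Hour hand position: 8 x 30 + 37 x 0.5 = 258.5 degrees
Minute hand position: 37 x 6 = 222 degrees
Difference: |258.5 - 222| = 36.5 degrees
The angle between the hands is 36.5 degrees

Final answer: 36.5 degrees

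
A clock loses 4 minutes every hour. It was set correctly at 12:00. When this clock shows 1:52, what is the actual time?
For every 60 true minutes, the faulty clock advances 56 minutes, so 1 faulty-clock minute corresponds to 60/56 true minutes.
From 12:00 to 1:52 on the faulty dial is 112 minutes.
True elapsed: 112 x 60/56 = 120 minutes = 2 hours.
True time: 12:00 + 2 hours = 2:00.

Final answer: 2:00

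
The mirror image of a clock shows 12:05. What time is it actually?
Reflection across the vertical (12-6) axis maps a hand at angle A degrees to (360 - A) degrees, which sends a reading of T minutes past 12:00 to (720 - T) minutes past 12:00.
Mirror reads 12:05 = 5 minutes past 12:00.
Actual time: (720 - 5) mod 720 = 715 minutes = 11:55.

Final answer: 11:55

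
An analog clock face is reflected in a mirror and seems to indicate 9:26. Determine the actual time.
Reflection across the vertical (12-6) axis maps a hand at angle A degrees to (360 - A) degrees, which sends a reading of T minutes past 12:00 to (720 - T) minutes past 12:00.
Mirror reads 9:26 = 566 minutes past 12:00.
Actual time: (720 - 566) mod 720 = 154 minutes = 2:34.

Final answer: 2:34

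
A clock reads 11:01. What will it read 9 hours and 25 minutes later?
Starting time: 11:01
Adding 25 minutes to 1 minute: 1 + 25 = 26 minutes
Adding 9 hours: 11 + 9 = 20 - 12 = 8
Final time: 8:26

Final answer: 8:26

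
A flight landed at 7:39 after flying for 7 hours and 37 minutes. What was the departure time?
Starting time: 7:39 = 459 total minutes past 12:00
Subtracting: 7 hours and 37 minutes = 457 minutes
459 - 457 = 2 minutes
= 2 minutes past 12:00 = 12:02

Final answer: 12:02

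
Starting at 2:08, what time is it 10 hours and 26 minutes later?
Starting time: 2:08
Adding 26 minutes to 8 minutes: 8 + 26 = 34 minutes
Adding 10 hours: 2 + 10 = 12
Final time: 12:34

Final answer: 12:34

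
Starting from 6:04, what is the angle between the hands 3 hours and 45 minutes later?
First find the time 3 hours and 45 minutes after 6:04.
Total minutes: 6 x 60 + 4 + 3 x 60 + 45 = 589.
589 mod 720 = 589 minutes = 9:49.
Now compute the angle at 9:49:
Hour hand: 9 x 30 + 49 x 0.5 = 294.5 degrees
Minute hand: 49 x 6 = 294 degrees
Difference: |294.5 - 294| = 0.5 degrees
The angle is 0.5 degrees

Final answer: 0.5 degrees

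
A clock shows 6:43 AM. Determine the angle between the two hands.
Hour hand position: 6 x 30 + 43 x 0.5 = 201.5 degrees
Minute hand position: 43 x 6 = 258 degrees
Difference: |201.5 - 258| = 56.5 degrees
The angle between the hands is 56.5 degrees

Final answer: 56.5 degrees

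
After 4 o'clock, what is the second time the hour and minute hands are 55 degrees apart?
At t minutes past 4:00, the hour hand is at 30 x 4 + 0.5t degrees and the minute hand is at 6t degrees.
The smaller angle between them is 55 degrees when |30H - 5.5t| = 55 or |30H - 5.5t| = 305.
With H = 4, solve 30 x 4 - 5.5t = +/- target for each target:
  t = (30 x 4 - 55) / 5.5 = 11.82
  t = (30 x 4 + 55) / 5.5 = 31.82
  t = (30 x 4 - 305) / 5.5 = -33.64 (outside (0, 60))
  t = (30 x 4 + 305) / 5.5 = 77.27 (outside (0, 60))
Valid solutions in (0, 60): {11.82, 31.82} minutes.
The second occurrence is t = 31.82 minutes.
The hands form a 55-degree angle at 31.82 minutes past 4:00.

Final answer: 31.82 minutes past 4:00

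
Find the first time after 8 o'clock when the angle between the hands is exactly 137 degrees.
At t minutes past 8:00, the hour hand is at 30 x 8 + 0.5t degrees and the minute hand is at 6t degrees.
The smaller angle between them is 137 degrees when |30H - 5.5t| = 137 or |30H - 5.5t| = 223.
With H = 8, solve 30 x 8 - 5.5t = +/- target for each target:
  t = (30 x 8 - 137) / 5.5 = 18.73
  t = (30 x 8 + 137) / 5.5 = 68.55 (outside (0, 60))
  t = (30 x 8 - 223) / 5.5 = 3.09
  t = (30 x 8 + 223) / 5.5 = 84.18 (outside (0, 60))
Valid solutions in (0, 60): {3.09, 18.73} minutes.
The first occurrence is t = 3.09 minutes.
The hands form a 137-degree angle at 3.09 minutes past 8:00.

Final answer: 3.09 minutes past 8:00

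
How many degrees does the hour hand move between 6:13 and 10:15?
The hour hand moves 0.5 degrees per minute.
Time elapsed: 10:15 - 6:13 = 242 minutes
Angular displacement: 242 x 0.5 = 121 degrees

Final answer: 121 degrees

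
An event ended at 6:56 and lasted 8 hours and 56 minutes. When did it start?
Starting time: 6:56 = 416 total minutes past 12:00
Subtracting: 8 hours and 56 minutes = 536 minutes
416 - 536 = -120 (negative, add 12 hours = 720) = 600 minutes
= 10 hours past 12:00 = 10:00

Final answer: 10:00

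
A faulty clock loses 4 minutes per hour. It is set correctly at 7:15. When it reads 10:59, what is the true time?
For every 60 true minutes, the faulty clock advances 56 minutes, so 1 faulty-clock minute corresponds to 60/56 true minutes.
From 7:15 to 10:59 on the faulty dial is 224 minutes.
True elapsed: 224 x 60/56 = 240 minutes = 4 hours.
True time: 7:15 + 4 hours = 11:15.

Final answer: 11:15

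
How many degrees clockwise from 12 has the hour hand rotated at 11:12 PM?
The hour hand moves 30 degrees per hour and 0.5 degrees per minute.
At 11:12: (11) x 30 + 12 x 0.5 = 330 + 6 = 336 degrees

Final answer: 336 degrees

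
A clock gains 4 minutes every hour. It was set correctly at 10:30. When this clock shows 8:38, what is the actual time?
For every 60 true minutes, the faulty clock advances 64 minutes, so 1 faulty-clock minute corresponds to 60/64 true minutes.
From 10:30 to 8:38 on the faulty dial is 608 minutes.
True elapsed: 608 x 60/64 = 570 minutes = 9 hours and 30 minutes.
True time: 10:30 + 9 hours and 30 minutes = 8:00.

Final answer: 8:00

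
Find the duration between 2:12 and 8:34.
From 2:12 to 8:34:
(8 x 60 + 34) - (2 x 60 + 12) = 514 - 132 = 382 minutes
= 6 hours and 22 minutes

Final answer: 6 hours and 22 minutes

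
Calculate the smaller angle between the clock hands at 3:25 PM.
Hour hand position: 3 x 30 + 25 x 0.5 = 102.5 degrees
Minute hand position: 25 x 6 = 150 degrees
Difference: |102.5 - 150| = 47.5 degrees
The angle between the hands is 47.5 degrees

Final answer: 47.5 degrees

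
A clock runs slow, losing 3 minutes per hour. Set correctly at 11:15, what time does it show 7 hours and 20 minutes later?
For every 60 true minutes, the faulty clock advances 60 - 3 = 57 minutes.
True elapsed: 7 hours and 20 minutes = 440 minutes.
Faulty clock advances: 440 x 57/60 = 418 minutes (drift: 22 minutes behind).
Shown time: 11:15 + 418 minutes = 6:13.

Final answer: 6:13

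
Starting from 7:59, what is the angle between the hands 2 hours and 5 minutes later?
First find the time 2 hours and 5 minutes after 7:59.
Total minutes: 7 x 60 + 59 + 2 x 60 + 5 = 604.
604 mod 720 = 604 minutes = 10:04.
Now compute the angle at 10:04:
Hour hand: 10 x 30 + 4 x 0.5 = 302 degrees
Minute hand: 4 x 6 = 24 degrees
Difference: |302 - 24| = 278 degrees
Smaller angle: 360 - 278 = 82 degrees

Final answer: 82 degrees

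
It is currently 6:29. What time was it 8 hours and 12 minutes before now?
Starting time: 6:29 = 389 total minutes past 12:00
Subtracting: 8 hours and 12 minutes = 492 minutes
389 - 492 = -103 (negative, add 12 hours = 720) = 617 minutes
= 10 hours and 17 minutes past 12:00 = 10:17

Final answer: 10:17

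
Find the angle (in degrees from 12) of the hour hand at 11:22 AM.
The hour hand moves 30 degrees per hour and 0.5 degrees per minute.
At 11:22: (11) x 30 + 22 x 0.5 = 330 + 11 = 341 degrees

Final answer: 341 degrees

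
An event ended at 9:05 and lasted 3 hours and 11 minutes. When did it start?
Starting time: 9:05 = 545 total minutes past 12:00
Subtracting: 3 hours and 11 minutes = 191 minutes
545 - 191 = 354 minutes
= 5 hours and 54 minutes past 12:00 = 5:54

Final answer: 5:54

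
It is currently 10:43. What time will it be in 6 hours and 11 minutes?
Starting time: 10:43
Adding 11 minutes to 43 minutes: 43 + 11 = 54 minutes
Adding 6 hours: 10 + 6 = 16 - 12 = 4
Final time: 4:54

Final answer: 4:54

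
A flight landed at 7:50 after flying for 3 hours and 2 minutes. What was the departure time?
Starting time: 7:50 = 470 total minutes past 12:00
Subtracting: 3 hours and 2 minutes = 182 minutes
470 - 182 = 288 minutes
= 4 hours and 48 minutes past 12:00 = 4:48

Final answer: 4:48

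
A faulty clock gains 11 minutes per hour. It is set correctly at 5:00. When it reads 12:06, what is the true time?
For every 60 true minutes, the faulty clock advances 71 minutes, so 1 faulty-clock minute corresponds to 60/71 true minutes.
From 5:00 to 12:06 on the faulty dial is 426 minutes.
True elapsed: 426 x 60/71 = 360 minutes = 6 hours.
True time: 5:00 + 6 hours = 11:00.

Final answer: 11:00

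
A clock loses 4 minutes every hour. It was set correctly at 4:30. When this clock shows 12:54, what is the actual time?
For every 60 true minutes, the faulty clock advances 56 minutes, so 1 faulty-clock minute corresponds to 60/56 true minutes.
From 4:30 to 12:54 on the faulty dial is 504 minutes.
True elapsed: 504 x 60/56 = 540 minutes = 9 hours.
True time: 4:30 + 9 hours = 1:30.

Final answer: 1:30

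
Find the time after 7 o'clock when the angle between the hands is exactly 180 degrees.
For hands to be 180 degrees apart: |30H - 5.5t| = 180
With H = 7: t = (30 x 7 + 180)/5.5 = 70.91 or t = (30 x 7 - 180)/5.5 = 5.45
First valid solution (0 < t < 60): t = 5.45 minutes
The hands are opposite at 5.45 minutes past 7:00.

Final answer: 5.45 minutes past 7:00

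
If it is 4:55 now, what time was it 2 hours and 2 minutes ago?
Starting time: 4:55 = 295 total minutes past 12:00
Subtracting: 2 hours and 2 minutes = 122 minutes
295 - 122 = 173 minutes
= 2 hours and 53 minutes past 12:00 = 2:53

Final answer: 2:53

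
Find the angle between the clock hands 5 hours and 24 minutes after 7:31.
First find the time 5 hours and 24 minutes after 7:31.
Total minutes: 7 x 60 + 31 + 5 x 60 + 24 = 775.
775 mod 720 = 55 minutes = 12:55.
Now compute the angle at 12:55:
Hour hand: 0 x 30 + 55 x 0.5 = 27.5 degrees
Minute hand: 55 x 6 = 330 degrees
Difference: |27.5 - 330| = 302.5 degrees
Smaller angle: 360 - 302.5 = 57.5 degrees

Final answer: 57.5 degrees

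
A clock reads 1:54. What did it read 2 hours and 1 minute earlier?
Starting time: 1:54 = 114 total minutes past 12:00
Subtracting: 2 hours and 1 minute = 121 minutes
114 - 121 = -7 (negative, add 12 hours = 720) = 713 minutes
= 11 hours and 53 minutes past 12:00 = 11:53

Final answer: 11:53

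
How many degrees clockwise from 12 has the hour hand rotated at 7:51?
The hour hand moves 30 degrees per hour and 0.5 degrees per minute.
At 7:51: (7) x 30 + 51 x 0.5 = 210 + 25.5 = 235.5 degrees

Final answer: 235.5 degrees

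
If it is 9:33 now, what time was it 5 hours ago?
Starting time: 9:33 = 573 total minutes past 12:00
Subtracting: 5 hours = 300 minutes
573 - 300 = 273 minutes
= 4 hours and 33 minutes past 12:00 = 4:33

Final answer: 4:33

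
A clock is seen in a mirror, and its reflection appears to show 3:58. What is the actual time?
Reflection across the vertical (12-6) axis maps a hand at angle A degrees to (360 - A) degrees, which sends a reading of T minutes past 12:00 to (720 - T) minutes past 12:00.
Mirror reads 3:58 = 238 minutes past 12:00.
Actual time: (720 - 238) mod 720 = 482 minutes = 8:02.

Final answer: 8:02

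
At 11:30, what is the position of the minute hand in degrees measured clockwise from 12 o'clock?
The minute hand moves 6 degrees per minute.
At 11:30: 30 x 6 = 180 degrees

Final answer: 180 degrees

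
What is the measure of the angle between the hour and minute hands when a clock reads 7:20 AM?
Hour hand position: 7 x 30 + 20 x 0.5 = 220 degrees
Minute hand position: 20 x 6 = 120 degrees
Difference: |220 - 120| = 100 degrees
The angle between the hands is 100 degrees

Final answer: 100 degrees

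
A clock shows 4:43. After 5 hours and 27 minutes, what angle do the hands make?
First find the time 5 hours and 27 minutes after 4:43.
Total minutes: 4 x 60 + 43 + 5 x 60 + 27 = 610.
610 mod 720 = 610 minutes = 10:10.
Now compute the angle at 10:10:
Hour hand: 10 x 30 + 10 x 0.5 = 305 degrees
Minute hand: 10 x 6 = 60 degrees
Difference: |305 - 60| = 245 degrees
Smaller angle: 360 - 245 = 115 degrees

Final answer: 115 degrees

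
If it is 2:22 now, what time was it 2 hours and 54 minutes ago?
Starting time: 2:22 = 142 total minutes past 12:00
Subtracting: 2 hours and 54 minutes = 174 minutes
142 - 174 = -32 (negative, add 12 hours = 720) = 688 minutes
= 11 hours and 28 minutes past 12:00 = 11:28

Final answer: 11:28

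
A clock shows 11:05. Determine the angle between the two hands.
Hour hand position: 11 x 30 + 5 x 0.5 = 332.5 degrees
Minute hand position: 5 x 6 = 30 degrees
Difference: |332.5 - 30| = 302.5 degrees
Since 302.5 > 180, the smaller angle is 360 - 302.5 = 57.5 degrees

Final answer: 57.5 degrees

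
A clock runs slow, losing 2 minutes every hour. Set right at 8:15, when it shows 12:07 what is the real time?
For every 60 true minutes, the faulty clock advances 58 minutes, so 1 faulty-clock minute corresponds to 60/58 true minutes.
From 8:15 to 12:07 on the faulty dial is 232 minutes.
True elapsed: 232 x 60/58 = 240 minutes = 4 hours.
True time: 8:15 + 4 hours = 12:15.

Final answer: 12:15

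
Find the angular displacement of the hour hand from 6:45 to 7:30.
The hour hand moves 0.5 degrees per minute.
Time elapsed: 7:30 - 6:45 = 45 minutes
Angular displacement: 45 x 0.5 = 22.5 degrees

Final answer: 22.5 degrees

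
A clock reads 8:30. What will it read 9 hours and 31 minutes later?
Starting time: 8:30
Adding 31 minutes to 30 minutes: 30 + 31 = 61 minutes = 1 hour and 1 minute
Adding 9 hours: 8 + 9 + 1 (carry) = 18 - 12 = 6
Final time: 6:01

Final answer: 6:01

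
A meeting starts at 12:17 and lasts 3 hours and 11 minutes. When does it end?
Starting time: 12:17
Adding 11 minutes to 17 minutes: 17 + 11 = 28 minutes
Adding 3 hours: 12 + 3 = 15 - 12 = 3
Final time: 3:28

Final answer: 3:28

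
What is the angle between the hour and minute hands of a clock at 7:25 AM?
Hour hand position: 7 x 30 + 25 x 0.5 = 222.5 degrees
Minute hand position: 25 x 6 = 150 degrees
Difference: |222.5 - 150| = 72.5 degrees
The angle between the hands is 72.5 degrees

Final answer: 72.5 degrees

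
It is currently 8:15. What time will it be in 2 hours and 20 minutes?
Starting time: 8:15
Adding 20 minutes to 15 minutes: 15 + 20 = 35 minutes
Adding 2 hours: 8 + 2 = 10
Final time: 10:35

Final answer: 10:35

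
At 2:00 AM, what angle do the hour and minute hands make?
Hour hand position: 2 x 30 + 0 x 0.5 = 60 degrees
Minute hand position: 0 x 6 = 0 degrees
Difference: |60 - 0| = 60 degrees
The angle between the hands is 60 degrees

Final answer: 60 degrees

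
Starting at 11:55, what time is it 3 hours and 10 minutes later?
Starting time: 11:55
Adding 10 minutes to 55 minutes: 55 + 10 = 65 minutes = 1 hour and 5 minutes
Adding 3 hours: 11 + 3 + 1 (carry) = 15 - 12 = 3
Final time: 3:05

Final answer: 3:05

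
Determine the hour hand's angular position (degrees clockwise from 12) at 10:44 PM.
The hour hand moves 30 degrees per hour and 0.5 degrees per minute.
At 10:44: (10) x 30 + 44 x 0.5 = 300 + 22 = 322 degrees

Final answer: 322 degrees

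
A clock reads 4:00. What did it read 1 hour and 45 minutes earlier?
Starting time: 4:00 = 240 total minutes past 12:00
Subtracting: 1 hour and 45 minutes = 105 minutes
240 - 105 = 135 minutes
= 2 hours and 15 minutes past 12:00 = 2:15

Final answer: 2:15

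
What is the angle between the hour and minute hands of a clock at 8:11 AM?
Hour hand position: 8 x 30 + 11 x 0.5 = 245.5 degrees
Minute hand position: 11 x 6 = 66 degrees
Difference: |245.5 - 66| = 179.5 degrees
The angle between the hands is 179.5 degrees

Final answer: 179.5 degrees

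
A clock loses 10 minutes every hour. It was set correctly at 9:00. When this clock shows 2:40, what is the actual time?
For every 60 true minutes, the faulty clock advances 50 minutes, so 1 faulty-clock minute corresponds to 60/50 true minutes.
From 9:00 to 2:40 on the faulty dial is 340 minutes.
True elapsed: 340 x 60/50 = 408 minutes = 6 hours and 48 minutes.
True time: 9:00 + 6 hours and 48 minutes = 3:48.

Final answer: 3:48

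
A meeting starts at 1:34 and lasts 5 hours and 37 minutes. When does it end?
Starting time: 1:34
Adding 37 minutes to 34 minutes: 34 + 37 = 71 minutes = 1 hour and 11 minutes
Adding 5 hours: 1 + 5 + 1 (carry) = 7
Final time: 7:11

Final answer: 7:11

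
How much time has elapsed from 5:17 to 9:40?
From 5:17 to 9:40:
(9 x 60 + 40) - (5 x 60 + 17) = 580 - 317 = 263 minutes
= 4 hours and 23 minutes

Final answer: 4 hours and 23 minutes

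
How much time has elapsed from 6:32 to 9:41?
From 6:32 to 9:41:
(9 x 60 + 41) - (6 x 60 + 32) = 581 - 392 = 189 minutes
= 3 hours and 9 minutes

Final answer: 3 hours and 9 minutes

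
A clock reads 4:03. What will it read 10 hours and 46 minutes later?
Starting time: 4:03
Adding 46 minutes to 3 minutes: 3 + 46 = 49 minutes
Adding 10 hours: 4 + 10 = 14 - 12 = 2
Final time: 2:49

Final answer: 2:49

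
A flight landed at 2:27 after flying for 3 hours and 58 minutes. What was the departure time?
Starting time: 2:27 = 147 total minutes past 12:00
Subtracting: 3 hours and 58 minutes = 238 minutes
147 - 238 = -91 (negative, add 12 hours = 720) = 629 minutes
= 10 hours and 29 minutes past 12:00 = 10:29

Final answer: 10:29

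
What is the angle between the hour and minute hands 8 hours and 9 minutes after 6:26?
First find the time 8 hours and 9 minutes after 6:26.
Total minutes: 6 x 60 + 26 + 8 x 60 + 9 = 875.
875 mod 720 = 155 minutes = 2:35.
Now compute the angle at 2:35:
Hour hand: 2 x 30 + 35 x 0.5 = 77.5 degrees
Minute hand: 35 x 6 = 210 degrees
Difference: |77.5 - 210| = 132.5 degrees
The angle is 132.5 degrees

Final answer: 132.5 degrees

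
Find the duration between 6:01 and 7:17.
From 6:01 to 7:17:
(7 x 60 + 17) - (6 x 60 + 1) = 437 - 361 = 76 minutes
= 1 hour and 16 minutes

Final answer: 1 hour and 16 minutes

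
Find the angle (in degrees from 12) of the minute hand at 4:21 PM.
The minute hand moves 6 degrees per minute.
At 4:21: 21 x 6 = 126 degrees

Final answer: 126 degrees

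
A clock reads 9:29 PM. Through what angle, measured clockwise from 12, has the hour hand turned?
The hour hand moves 30 degrees per hour and 0.5 degrees per minute.
At 9:29: (9) x 30 + 29 x 0.5 = 270 + 14.5 = 284.5 degrees

Final answer: 284.5 degrees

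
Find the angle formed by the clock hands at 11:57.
Hour hand position: 11 x 30 + 57 x 0.5 = 358.5 degrees
Minute hand position: 57 x 6 = 342 degrees
Difference: |358.5 - 342| = 16.5 degrees
The angle between the hands is 16.5 degrees

Final answer: 16.5 degrees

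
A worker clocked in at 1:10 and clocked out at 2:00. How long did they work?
From 1:10 to 2:00:
(2 x 60 + 0) - (1 x 60 + 10) = 120 - 70 = 50 minutes
= 50 minutes

Final answer: 50 minutes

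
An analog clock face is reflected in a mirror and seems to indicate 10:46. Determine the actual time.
Reflection across the vertical (12-6) axis maps a hand at angle A degrees to (360 - A) degrees, which sends a reading of T minutes past 12:00 to (720 - T) minutes past 12:00.
Mirror reads 10:46 = 646 minutes past 12:00.
Actual time: (720 - 646) mod 720 = 74 minutes = 1:14.

Final answer: 1:14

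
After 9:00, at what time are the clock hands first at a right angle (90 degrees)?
At t minutes past 9:00, the hour hand is at 30 x 9 + 0.5t degrees and the minute hand is at 6t degrees.
The smaller angle between them is 90 degrees when |30H - 5.5t| = 90 or |30H - 5.5t| = 270.
With H = 9, solve 30 x 9 - 5.5t = +/- target for each target:
  t = (30 x 9 - 90) / 5.5 = 32.73
  t = (30 x 9 + 90) / 5.5 = 65.45 (outside (0, 60))
  t = (30 x 9 - 270) / 5.5 = 0 (outside (0, 60))
  t = (30 x 9 + 270) / 5.5 = 98.18 (outside (0, 60))
Valid solutions in (0, 60): {32.73} minutes.
First occurrence: t = 32.73 minutes.
The hands are at right angles at 32.73 minutes past 9:00.

Final answer: 32.73 minutes past 9:00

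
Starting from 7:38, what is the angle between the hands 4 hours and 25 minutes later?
First find the time 4 hours and 25 minutes after 7:38.
Total minutes: 7 x 60 + 38 + 4 x 60 + 25 = 723.
723 mod 720 = 3 minutes = 12:03.
Now compute the angle at 12:03:
Hour hand: 0 x 30 + 3 x 0.5 = 1.5 degrees
Minute hand: 3 x 6 = 18 degrees
Difference: |1.5 - 18| = 16.5 degrees
The angle is 16.5 degrees

Final answer: 16.5 degrees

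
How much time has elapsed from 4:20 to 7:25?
From 4:20 to 7:25:
(7 x 60 + 25) - (4 x 60 + 20) = 445 - 260 = 185 minutes
= 3 hours and 5 minutes

Final answer: 3 hours and 5 minutes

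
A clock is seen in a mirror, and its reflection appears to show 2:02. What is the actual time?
Reflection across the vertical (12-6) axis maps a hand at angle A degrees to (360 - A) degrees, which sends a reading of T minutes past 12:00 to (720 - T) minutes past 12:00.
Mirror reads 2:02 = 122 minutes past 12:00.
Actual time: (720 - 122) mod 720 = 598 minutes = 9:58.

Final answer: 9:58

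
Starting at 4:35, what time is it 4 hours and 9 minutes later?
Starting time: 4:35
Adding 9 minutes to 35 minutes: 35 + 9 = 44 minutes
Adding 4 hours: 4 + 4 = 8
Final time: 8:44

Final answer: 8:44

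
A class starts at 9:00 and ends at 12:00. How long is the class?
From 9:00 to 12:00:
(12 x 60 + 0) - (9 x 60 + 0) = 720 - 540 = 180 minutes
= 3 hours

Final answer: 3 hours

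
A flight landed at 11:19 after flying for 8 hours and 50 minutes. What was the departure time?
Starting time: 11:19 = 679 total minutes past 12:00
Subtracting: 8 hours and 50 minutes = 530 minutes
679 - 530 = 149 minutes
= 2 hours and 29 minutes past 12:00 = 2:29

Final answer: 2:29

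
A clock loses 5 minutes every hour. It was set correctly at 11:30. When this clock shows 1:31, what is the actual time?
For every 60 true minutes, the faulty clock advances 55 minutes, so 1 faulty-clock minute corresponds to 60/55 true minutes.
From 11:30 to 1:31 on the faulty dial is 121 minutes.
True elapsed: 121 x 60/55 = 132 minutes = 2 hours and 12 minutes.
True time: 11:30 + 2 hours and 12 minutes = 1:42.

Final answer: 1:42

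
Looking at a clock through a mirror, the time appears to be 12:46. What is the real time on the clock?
Reflection across the vertical (12-6) axis maps a hand at angle A degrees to (360 - A) degrees, which sends a reading of T minutes past 12:00 to (720 - T) minutes past 12:00.
Mirror reads 12:46 = 46 minutes past 12:00.
Actual time: (720 - 46) mod 720 = 674 minutes = 11:14.

Final answer: 11:14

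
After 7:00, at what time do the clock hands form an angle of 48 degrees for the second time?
At t minutes past 7:00, the hour hand is at 30 x 7 + 0.5t degrees and the minute hand is at 6t degrees.
The smaller angle between them is 48 degrees when |30H - 5.5t| = 48 or |30H - 5.5t| = 312.
With H = 7, solve 30 x 7 - 5.5t = +/- target for each target:
  t = (30 x 7 - 48) / 5.5 = 29.45
  t = (30 x 7 + 48) / 5.5 = 46.91
  t = (30 x 7 - 312) / 5.5 = -18.55 (outside (0, 60))
  t = (30 x 7 + 312) / 5.5 = 94.91 (outside (0, 60))
Valid solutions in (0, 60): {29.45, 46.91} minutes.
The second occurrence is t = 46.91 minutes.
The hands form a 48-degree angle at 46.91 minutes past 7:00.

Final answer: 46.91 minutes past 7:00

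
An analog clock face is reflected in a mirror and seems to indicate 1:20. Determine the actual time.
Reflection across the vertical (12-6) axis maps a hand at angle A degrees to (360 - A) degrees, which sends a reading of T minutes past 12:00 to (720 - T) minutes past 12:00.
Mirror reads 1:20 = 80 minutes past 12:00.
Actual time: (720 - 80) mod 720 = 640 minutes = 10:40.

Final answer: 10:40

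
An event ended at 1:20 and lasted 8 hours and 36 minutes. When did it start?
Starting time: 1:20 = 80 total minutes past 12:00
Subtracting: 8 hours and 36 minutes = 516 minutes
80 - 516 = -436 (negative, add 12 hours = 720) = 284 minutes
= 4 hours and 44 minutes past 12:00 = 4:44

Final answer: 4:44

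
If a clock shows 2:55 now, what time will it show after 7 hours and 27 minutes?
Starting time: 2:55
Adding 27 minutes to 55 minutes: 55 + 27 = 82 minutes = 1 hour and 22 minutes
Adding 7 hours: 2 + 7 + 1 (carry) = 10
Final time: 10:22

Final answer: 10:22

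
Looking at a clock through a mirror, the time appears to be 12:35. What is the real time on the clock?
Reflection across the vertical (12-6) axis maps a hand at angle A degrees to (360 - A) degrees, which sends a reading of T minutes past 12:00 to (720 - T) minutes past 12:00.
Mirror reads 12:35 = 35 minutes past 12:00.
Actual time: (720 - 35) mod 720 = 685 minutes = 11:25.

Final answer: 11:25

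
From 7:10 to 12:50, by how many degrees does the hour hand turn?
The hour hand moves 0.5 degrees per minute.
Time elapsed: 12:50 - 7:10 = 340 minutes
Angular displacement: 340 x 0.5 = 170 degrees

Final answer: 170 degrees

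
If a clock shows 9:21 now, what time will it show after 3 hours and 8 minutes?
Starting time: 9:21
Adding 8 minutes to 21 minutes: 21 + 8 = 29 minutes
Adding 3 hours: 9 + 3 = 12
Final time: 12:29

Final answer: 12:29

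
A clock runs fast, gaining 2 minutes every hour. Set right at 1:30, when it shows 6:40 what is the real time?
For every 60 true minutes, the faulty clock advances 62 minutes, so 1 faulty-clock minute corresponds to 60/62 true minutes.
From 1:30 to 6:40 on the faulty dial is 310 minutes.
True elapsed: 310 x 60/62 = 300 minutes = 5 hours.
True time: 1:30 + 5 hours = 6:30.

Final answer: 6:30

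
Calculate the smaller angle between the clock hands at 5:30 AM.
Hour hand position: 5 x 30 + 30 x 0.5 = 165 degrees
Minute hand position: 30 x 6 = 180 degrees
Difference: |165 - 180| = 15 degrees
The angle between the hands is 15 degrees

Final answer: 15 degrees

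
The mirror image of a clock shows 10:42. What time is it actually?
Reflection across the vertical (12-6) axis maps a hand at angle A degrees to (360 - A) degrees, which sends a reading of T minutes past 12:00 to (720 - T) minutes past 12:00.
Mirror reads 10:42 = 642 minutes past 12:00.
Actual time: (720 - 642) mod 720 = 78 minutes = 1:18.

Final answer: 1:18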